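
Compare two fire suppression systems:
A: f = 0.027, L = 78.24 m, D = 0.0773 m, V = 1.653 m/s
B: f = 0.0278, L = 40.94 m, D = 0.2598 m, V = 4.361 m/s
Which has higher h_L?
h_L(A) = 3.806 m, h_L(B) = 4.246 m. Answer: B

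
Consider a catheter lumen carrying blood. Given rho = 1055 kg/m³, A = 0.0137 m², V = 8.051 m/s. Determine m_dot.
Formula: \dot{m} = \rho A V
m_dot = 1055·0.0137·8.051 = 116.4 kg/s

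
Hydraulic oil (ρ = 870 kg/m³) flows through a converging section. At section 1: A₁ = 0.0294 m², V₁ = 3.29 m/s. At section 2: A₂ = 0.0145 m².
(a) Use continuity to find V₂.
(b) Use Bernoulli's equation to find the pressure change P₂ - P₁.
(a) Continuity: A₁V₁=A₂V₂ -> V₂=A₁V₁/A₂=0.0294*3.29/0.0145=6.67 m/s
(b) Bernoulli: P₂-P₁=0.5*rho*(V₁^2-V₂^2)/1000=0.5*870*(3.29^2-6.67^2)/1000=-14.64 kPa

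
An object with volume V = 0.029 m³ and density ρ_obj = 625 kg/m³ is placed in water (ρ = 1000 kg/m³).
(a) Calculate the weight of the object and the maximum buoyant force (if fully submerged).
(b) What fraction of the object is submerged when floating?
(a) W=rho_obj*g*V=625*9.81*0.029=177.8 N; F_B(max)=rho*g*V=1000*9.81*0.029=284.5 N
(b) Floating fraction=rho_obj/rho=625/1000=0.625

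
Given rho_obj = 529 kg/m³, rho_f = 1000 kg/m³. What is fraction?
Formula: f_{sub} = \frac{\rho_{obj}}{\rho_f}
fraction = 529/1000 = 0.529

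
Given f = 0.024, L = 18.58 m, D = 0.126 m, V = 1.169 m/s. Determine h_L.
Formula: h_L = f \frac{L}{D} \frac{V^2}{2g}
h_L = 0.024·(18.58/0.126)·1.169²/(2·9.81) = 0.2465 m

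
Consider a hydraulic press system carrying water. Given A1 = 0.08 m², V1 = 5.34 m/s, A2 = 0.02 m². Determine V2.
Formula: V_2 = \frac{A_1 V_1}{A_2}
V2 = 0.08·5.34/0.02 = 21.36 m/s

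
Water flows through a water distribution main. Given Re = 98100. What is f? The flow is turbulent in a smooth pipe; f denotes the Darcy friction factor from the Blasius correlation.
Formula: f = \frac{0.316}{Re^{0.25}}
f = 0.316/98100^0.25 = 0.01786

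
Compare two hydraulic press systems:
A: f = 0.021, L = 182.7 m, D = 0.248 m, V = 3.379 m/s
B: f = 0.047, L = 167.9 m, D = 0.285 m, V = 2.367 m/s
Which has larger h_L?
h_L(A) = 9.003 m, h_L(B) = 7.907 m. Answer: A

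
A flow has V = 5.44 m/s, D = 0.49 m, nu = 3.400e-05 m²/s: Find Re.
Formula: Re = \frac{V D}{\nu}
Re = 5.44·0.49/3.400e-05 = 78400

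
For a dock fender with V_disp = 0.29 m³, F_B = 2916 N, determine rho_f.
Formula: F_B = \rho_f g V_{disp}
Substituting knowns: 2916 = rho_f·9.81·0.29
Solving for rho_f: rho_f = 2916/(9.81·0.29) = 1025 kg/m³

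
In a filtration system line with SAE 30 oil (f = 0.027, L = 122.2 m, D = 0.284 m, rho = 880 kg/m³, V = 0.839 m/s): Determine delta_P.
Formula: \Delta P = f \frac{L}{D} \frac{\rho V^2}{2}
delta_P = 0.027·(122.2/0.284)·0.5·880·0.839²/1000 = 3.598 kPa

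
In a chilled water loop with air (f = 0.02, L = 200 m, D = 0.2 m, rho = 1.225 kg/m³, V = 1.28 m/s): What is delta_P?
Formula: \Delta P = f \frac{L}{D} \frac{\rho V^2}{2}
delta_P = 0.02·(200/0.2)·0.5·1.225·1.28²/1000 = 0.02007 kPa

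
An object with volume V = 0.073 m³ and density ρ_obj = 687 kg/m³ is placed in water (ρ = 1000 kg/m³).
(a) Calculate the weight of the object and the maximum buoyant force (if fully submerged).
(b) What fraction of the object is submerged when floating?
(a) W=rho_obj*g*V=687*9.81*0.073=492.0 N; F_B(max)=rho*g*V=1000*9.81*0.073=716.1 N
(b) Floating fraction=rho_obj/rho=687/1000=0.687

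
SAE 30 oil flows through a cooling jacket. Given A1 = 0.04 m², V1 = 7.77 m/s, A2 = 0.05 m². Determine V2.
Formula: V_2 = \frac{A_1 V_1}{A_2}
V2 = 0.04·7.77/0.05 = 6.216 m/s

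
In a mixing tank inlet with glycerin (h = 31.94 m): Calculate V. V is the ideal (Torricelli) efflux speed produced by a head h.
Formula: V = \sqrt{2 g h}
V = √(2·9.81·31.94) = 25.03 m/s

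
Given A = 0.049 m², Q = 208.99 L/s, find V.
Formula: Q = A V
Substituting knowns: 208.99 = 0.049·V·1000
Solving for V: V = (208.99/1000)/0.049 = 4.265 m/s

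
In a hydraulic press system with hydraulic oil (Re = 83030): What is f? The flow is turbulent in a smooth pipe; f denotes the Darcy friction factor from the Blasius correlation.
Formula: f = \frac{0.316}{Re^{0.25}}
f = 0.316/83030^0.25 = 0.01862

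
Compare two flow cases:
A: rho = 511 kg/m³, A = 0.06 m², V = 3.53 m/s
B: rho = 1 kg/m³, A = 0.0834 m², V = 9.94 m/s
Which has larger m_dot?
m_dot(A) = 108.2 kg/s, m_dot(B) = 0.829 kg/s. Answer: A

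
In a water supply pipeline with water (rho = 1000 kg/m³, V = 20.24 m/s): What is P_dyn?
Formula: P_{dyn} = \frac{1}{2} \rho V^2
P_dyn = 0.5·1000·20.24²/1000 = 204.8 kPa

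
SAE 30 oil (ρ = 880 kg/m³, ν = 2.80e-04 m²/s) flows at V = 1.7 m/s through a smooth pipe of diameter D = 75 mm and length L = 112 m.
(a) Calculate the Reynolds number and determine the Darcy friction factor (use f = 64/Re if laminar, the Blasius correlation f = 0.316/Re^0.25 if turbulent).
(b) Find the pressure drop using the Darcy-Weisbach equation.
(a) Re = V·D/ν = 1.7·0.075/2.80e-04 = 455.36 → laminar (Re < 2300); f = 64/Re = 64/455.36 = 0.14055
(b) Darcy-Weisbach: ΔP = f·(L/D)·½ρV²/1000 = 0.14055·(112/0.075)·½·880·1.7²/1000 = 266.9 kPa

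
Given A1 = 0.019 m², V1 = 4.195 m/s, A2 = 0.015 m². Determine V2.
Formula: V_2 = \frac{A_1 V_1}{A_2}
V2 = 0.019·4.195/0.015 = 5.314 m/s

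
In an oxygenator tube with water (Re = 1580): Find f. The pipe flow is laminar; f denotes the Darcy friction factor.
Formula: f = \frac{64}{Re}
f = 64/1580 = 0.04051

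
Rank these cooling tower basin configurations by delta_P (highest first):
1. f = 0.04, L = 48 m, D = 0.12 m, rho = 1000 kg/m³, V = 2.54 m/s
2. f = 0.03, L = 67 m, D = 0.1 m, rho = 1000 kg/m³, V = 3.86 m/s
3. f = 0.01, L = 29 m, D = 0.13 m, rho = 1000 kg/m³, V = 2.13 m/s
Case 1: delta_P = 51.61 kPa
Case 2: delta_P = 149.7 kPa
Case 3: delta_P = 5.06 kPa
Ranking (highest first): 2, 1, 3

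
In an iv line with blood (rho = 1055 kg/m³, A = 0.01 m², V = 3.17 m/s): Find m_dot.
Formula: \dot{m} = \rho A V
m_dot = 1055·0.01·3.17 = 33.44 kg/s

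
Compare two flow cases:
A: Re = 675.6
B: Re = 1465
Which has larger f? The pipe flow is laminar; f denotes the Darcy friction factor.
f(A) = 0.09473, f(B) = 0.04369. Answer: A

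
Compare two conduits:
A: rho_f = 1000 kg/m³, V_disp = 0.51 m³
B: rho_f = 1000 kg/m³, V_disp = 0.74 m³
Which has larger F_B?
F_B(A) = 5003 N, F_B(B) = 7259 N. Answer: B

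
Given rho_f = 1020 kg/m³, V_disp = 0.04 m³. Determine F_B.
Formula: F_B = \rho_f g V_{disp}
F_B = 1020·9.81·0.04 = 400.2 N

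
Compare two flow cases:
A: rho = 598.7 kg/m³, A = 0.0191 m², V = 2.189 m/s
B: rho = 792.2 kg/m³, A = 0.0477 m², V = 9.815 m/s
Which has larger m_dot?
m_dot(A) = 25.03 kg/s, m_dot(B) = 370.9 kg/s. Answer: B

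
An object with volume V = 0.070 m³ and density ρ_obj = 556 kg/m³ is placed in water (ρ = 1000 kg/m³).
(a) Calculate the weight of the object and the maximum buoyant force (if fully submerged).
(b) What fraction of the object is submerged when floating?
(a) W=rho_obj*g*V=556*9.81*0.070=381.8 N; F_B(max)=rho*g*V=1000*9.81*0.070=686.7 N
(b) Floating fraction=rho_obj/rho=556/1000=0.556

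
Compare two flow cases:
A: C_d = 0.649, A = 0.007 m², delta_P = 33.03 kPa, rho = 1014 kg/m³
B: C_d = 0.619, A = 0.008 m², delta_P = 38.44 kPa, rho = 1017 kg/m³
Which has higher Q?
Q(A) = 36.67 L/s, Q(B) = 43.06 L/s. Answer: B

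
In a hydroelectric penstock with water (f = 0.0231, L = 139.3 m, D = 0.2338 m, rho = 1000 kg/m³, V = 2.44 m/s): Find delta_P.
Formula: \Delta P = f \frac{L}{D} \frac{\rho V^2}{2}
delta_P = 0.0231·(139.3/0.2338)·0.5·1000·2.44²/1000 = 40.97 kPa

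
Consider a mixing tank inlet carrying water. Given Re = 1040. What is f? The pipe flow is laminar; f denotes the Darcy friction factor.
Formula: f = \frac{64}{Re}
f = 64/1040 = 0.06154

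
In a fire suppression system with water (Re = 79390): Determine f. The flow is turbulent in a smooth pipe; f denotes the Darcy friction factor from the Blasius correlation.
Formula: f = \frac{0.316}{Re^{0.25}}
f = 0.316/79390^0.25 = 0.01883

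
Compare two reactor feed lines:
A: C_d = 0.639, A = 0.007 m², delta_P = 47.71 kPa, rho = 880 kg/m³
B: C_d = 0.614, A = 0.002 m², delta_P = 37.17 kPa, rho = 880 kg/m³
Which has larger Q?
Q(A) = 46.58 L/s, Q(B) = 11.29 L/s. Answer: A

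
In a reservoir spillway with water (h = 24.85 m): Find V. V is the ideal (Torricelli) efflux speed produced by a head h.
Formula: V = \sqrt{2 g h}
V = √(2·9.81·24.85) = 22.08 m/s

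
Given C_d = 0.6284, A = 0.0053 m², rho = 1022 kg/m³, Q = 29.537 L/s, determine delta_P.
Formula: Q = C_d A \sqrt{\frac{2 \Delta P}{\rho}}
Substituting knowns: 29.537 = 0.6284·0.0053·√(2·(delta_P·1000)/1022)·1000
Solving for delta_P: delta_P = ((29.537/1000)/(0.6284·0.0053))²·1022/2/1000 = 40.19 kPa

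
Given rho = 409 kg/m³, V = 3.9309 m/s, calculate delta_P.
Formula: V = \sqrt{\frac{2 \Delta P}{\rho}}
Substituting knowns: 3.9309 = √(2·(delta_P·1000)/409)
Solving for delta_P: delta_P = 3.9309²·409/2/1000 = 3.16 kPa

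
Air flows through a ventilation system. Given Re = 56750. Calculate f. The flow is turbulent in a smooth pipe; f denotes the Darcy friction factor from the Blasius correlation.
Formula: f = \frac{0.316}{Re^{0.25}}
f = 0.316/56750^0.25 = 0.02047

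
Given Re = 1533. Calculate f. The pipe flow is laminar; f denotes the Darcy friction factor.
Formula: f = \frac{64}{Re}
f = 64/1533 = 0.04175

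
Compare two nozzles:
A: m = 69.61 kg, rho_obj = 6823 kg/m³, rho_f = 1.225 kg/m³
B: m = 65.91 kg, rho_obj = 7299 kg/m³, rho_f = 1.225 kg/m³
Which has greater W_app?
W_app(A) = 682.8 N, W_app(B) = 646.5 N. Answer: A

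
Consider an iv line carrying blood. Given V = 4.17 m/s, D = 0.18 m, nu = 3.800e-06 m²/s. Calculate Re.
Formula: Re = \frac{V D}{\nu}
Re = 4.17·0.18/3.800e-06 = 197526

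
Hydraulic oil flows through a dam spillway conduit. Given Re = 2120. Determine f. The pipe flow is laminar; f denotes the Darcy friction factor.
Formula: f = \frac{64}{Re}
f = 64/2120 = 0.03019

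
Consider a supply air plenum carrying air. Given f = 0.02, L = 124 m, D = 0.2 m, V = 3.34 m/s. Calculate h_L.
Formula: h_L = f \frac{L}{D} \frac{V^2}{2g}
h_L = 0.02·(124/0.2)·3.34²/(2·9.81) = 7.05 m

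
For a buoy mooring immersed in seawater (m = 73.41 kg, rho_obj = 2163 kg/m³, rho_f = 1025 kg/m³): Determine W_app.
Formula: W_{app} = mg\left(1 - \frac{\rho_f}{\rho_{obj}}\right)
W_app = 73.41·9.81·(1 − 1025/2163) = 378.9 N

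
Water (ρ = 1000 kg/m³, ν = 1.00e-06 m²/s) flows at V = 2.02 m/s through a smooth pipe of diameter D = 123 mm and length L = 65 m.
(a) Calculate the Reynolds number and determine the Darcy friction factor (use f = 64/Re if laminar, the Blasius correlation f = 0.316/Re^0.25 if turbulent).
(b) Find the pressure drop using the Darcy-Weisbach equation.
(a) Re = V·D/ν = 2.02·0.123/1.00e-06 = 248460 → turbulent (Re > 4000); f = 0.316/Re^0.25 = 0.316/248460^0.25 = 0.014154 (Blasius is strictly valid for Re ≲ 1e5; used here as the smooth-pipe estimate the problem specifies)
(b) Darcy-Weisbach: ΔP = f·(L/D)·½ρV²/1000 = 0.014154·(65/0.123)·½·1000·2.02²/1000 = 15.26 kPa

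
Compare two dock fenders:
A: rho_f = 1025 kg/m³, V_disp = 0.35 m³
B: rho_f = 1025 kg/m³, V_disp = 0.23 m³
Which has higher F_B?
F_B(A) = 3519 N, F_B(B) = 2313 N. Answer: A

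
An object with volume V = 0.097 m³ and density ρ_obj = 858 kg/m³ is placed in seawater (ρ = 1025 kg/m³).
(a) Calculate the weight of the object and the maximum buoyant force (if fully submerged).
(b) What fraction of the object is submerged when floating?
(a) W=rho_obj*g*V=858*9.81*0.097=816.4 N; F_B(max)=rho*g*V=1025*9.81*0.097=975.4 N
(b) Floating fraction=rho_obj/rho=858/1025=0.837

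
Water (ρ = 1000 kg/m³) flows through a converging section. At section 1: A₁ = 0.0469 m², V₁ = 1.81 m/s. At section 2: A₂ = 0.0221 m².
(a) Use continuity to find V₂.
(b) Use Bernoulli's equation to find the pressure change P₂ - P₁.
(a) Continuity: A₁V₁=A₂V₂ -> V₂=A₁V₁/A₂=0.0469*1.81/0.0221=3.84 m/s
(b) Bernoulli: P₂-P₁=0.5*rho*(V₁^2-V₂^2)/1000=0.5*1000*(1.81^2-3.84^2)/1000=-5.735 kPa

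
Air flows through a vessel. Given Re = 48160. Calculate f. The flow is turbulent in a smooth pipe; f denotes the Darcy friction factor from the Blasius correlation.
Formula: f = \frac{0.316}{Re^{0.25}}
f = 0.316/48160^0.25 = 0.02133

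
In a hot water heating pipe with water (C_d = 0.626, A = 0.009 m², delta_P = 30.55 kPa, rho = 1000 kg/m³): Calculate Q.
Formula: Q = C_d A \sqrt{\frac{2 \Delta P}{\rho}}
Q = 0.626·0.009·√(2·(30.55·1000)/1000)·1000 = 44.04 L/s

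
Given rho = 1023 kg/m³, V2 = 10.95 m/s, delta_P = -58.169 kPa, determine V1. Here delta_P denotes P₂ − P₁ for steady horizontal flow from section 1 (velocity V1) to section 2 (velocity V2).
Formula: \Delta P = \frac{1}{2} \rho (V_1^2 - V_2^2)
Substituting knowns: -58.169 = 0.5·1023·(V1² − 10.95²)/1000
Solving for V1: V1 = √(10.95² + 2·(-58.169·1000)/1023) = 2.486 m/s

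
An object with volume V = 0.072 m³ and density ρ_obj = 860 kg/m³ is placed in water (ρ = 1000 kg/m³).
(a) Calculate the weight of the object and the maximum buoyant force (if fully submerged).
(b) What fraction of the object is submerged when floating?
(a) W=rho_obj*g*V=860*9.81*0.072=607.4 N; F_B(max)=rho*g*V=1000*9.81*0.072=706.3 N
(b) Floating fraction=rho_obj/rho=860/1000=0.860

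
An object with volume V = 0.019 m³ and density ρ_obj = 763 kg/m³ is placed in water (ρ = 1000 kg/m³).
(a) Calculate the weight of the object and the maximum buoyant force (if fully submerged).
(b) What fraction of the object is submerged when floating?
(a) W=rho_obj*g*V=763*9.81*0.019=142.2 N; F_B(max)=rho*g*V=1000*9.81*0.019=186.4 N
(b) Floating fraction=rho_obj/rho=763/1000=0.763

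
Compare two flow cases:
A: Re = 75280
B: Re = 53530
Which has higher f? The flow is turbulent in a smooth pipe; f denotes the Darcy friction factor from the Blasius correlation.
f(A) = 0.01908, f(B) = 0.02077. Answer: B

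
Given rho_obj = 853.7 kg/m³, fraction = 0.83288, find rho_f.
Formula: f_{sub} = \frac{\rho_{obj}}{\rho_f}
Substituting knowns: 0.83288 = 853.7/rho_f
Solving for rho_f: rho_f = 853.7/0.83288 = 1025 kg/m³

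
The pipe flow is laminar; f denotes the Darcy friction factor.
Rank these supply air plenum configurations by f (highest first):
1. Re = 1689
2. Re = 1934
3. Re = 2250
Case 1: f = 0.03789
Case 2: f = 0.03309
Case 3: f = 0.02844
Ranking (highest first): 1, 2, 3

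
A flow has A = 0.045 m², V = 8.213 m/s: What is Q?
Formula: Q = A V
Q = 0.045·8.213·1000 = 369.6 L/s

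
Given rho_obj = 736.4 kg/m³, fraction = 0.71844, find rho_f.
Formula: f_{sub} = \frac{\rho_{obj}}{\rho_f}
Substituting knowns: 0.71844 = 736.4/rho_f
Solving for rho_f: rho_f = 736.4/0.71844 = 1025 kg/m³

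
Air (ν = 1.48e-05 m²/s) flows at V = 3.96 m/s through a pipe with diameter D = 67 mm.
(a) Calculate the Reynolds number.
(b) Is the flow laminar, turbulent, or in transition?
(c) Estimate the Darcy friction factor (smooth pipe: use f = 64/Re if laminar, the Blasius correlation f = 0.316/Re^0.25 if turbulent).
(a) Re = V·D/ν = 3.96·0.067/1.48e-05 = 17927
(b) Flow regime: turbulent (Re > 4000)
(c) Friction factor: f = 0.316/Re^0.25 = 0.316/17927^0.25 = 0.02731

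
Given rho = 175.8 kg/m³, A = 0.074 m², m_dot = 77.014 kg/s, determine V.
Formula: \dot{m} = \rho A V
Substituting knowns: 77.014 = 175.8·0.074·V
Solving for V: V = 77.014/(175.8·0.074) = 5.92 m/s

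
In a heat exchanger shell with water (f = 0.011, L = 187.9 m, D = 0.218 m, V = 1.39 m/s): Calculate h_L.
Formula: h_L = f \frac{L}{D} \frac{V^2}{2g}
h_L = 0.011·(187.9/0.218)·1.39²/(2·9.81) = 0.9337 m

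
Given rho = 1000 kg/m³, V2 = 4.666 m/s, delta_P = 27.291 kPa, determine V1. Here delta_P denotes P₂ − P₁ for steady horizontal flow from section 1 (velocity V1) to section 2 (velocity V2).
Formula: \Delta P = \frac{1}{2} \rho (V_1^2 - V_2^2)
Substituting knowns: 27.291 = 0.5·1000·(V1² − 4.666²)/1000
Solving for V1: V1 = √(4.666² + 2·(27.291·1000)/1000) = 8.738 m/s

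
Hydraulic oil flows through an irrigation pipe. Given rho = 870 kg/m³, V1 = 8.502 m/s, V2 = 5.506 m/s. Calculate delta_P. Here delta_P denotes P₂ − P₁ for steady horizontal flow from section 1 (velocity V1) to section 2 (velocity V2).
Formula: \Delta P = \frac{1}{2} \rho (V_1^2 - V_2^2)
delta_P = 0.5·870·(8.502² − 5.506²)/1000 = 18.26 kPa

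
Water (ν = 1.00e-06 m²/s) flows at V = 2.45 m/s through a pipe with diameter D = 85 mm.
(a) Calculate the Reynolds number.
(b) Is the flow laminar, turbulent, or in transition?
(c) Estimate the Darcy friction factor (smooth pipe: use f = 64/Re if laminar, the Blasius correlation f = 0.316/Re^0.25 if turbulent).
(a) Re = V·D/ν = 2.45·0.085/1.00e-06 = 208250
(b) Flow regime: turbulent (Re > 4000)
(c) Friction factor: f = 0.316/Re^0.25 = 0.316/208250^0.25 = 0.01479 (Blasius is strictly valid for Re ≲ 1e5; used here as the smooth-pipe estimate the problem specifies)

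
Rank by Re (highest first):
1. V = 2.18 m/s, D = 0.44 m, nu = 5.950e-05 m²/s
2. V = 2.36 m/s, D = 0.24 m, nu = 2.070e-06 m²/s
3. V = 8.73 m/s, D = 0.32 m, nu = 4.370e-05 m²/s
Case 1: Re = 16121
Case 2: Re = 273623
Case 3: Re = 63927
Ranking (highest first): 2, 3, 1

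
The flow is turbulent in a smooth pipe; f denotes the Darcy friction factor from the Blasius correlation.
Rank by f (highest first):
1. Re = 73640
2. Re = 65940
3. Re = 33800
Case 1: f = 0.01918
Case 2: f = 0.01972
Case 3: f = 0.02331
Ranking (highest first): 3, 2, 1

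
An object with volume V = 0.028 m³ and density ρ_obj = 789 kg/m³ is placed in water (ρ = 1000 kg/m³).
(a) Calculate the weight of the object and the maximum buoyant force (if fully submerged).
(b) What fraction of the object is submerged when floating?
(a) W=rho_obj*g*V=789*9.81*0.028=216.7 N; F_B(max)=rho*g*V=1000*9.81*0.028=274.7 N
(b) Floating fraction=rho_obj/rho=789/1000=0.789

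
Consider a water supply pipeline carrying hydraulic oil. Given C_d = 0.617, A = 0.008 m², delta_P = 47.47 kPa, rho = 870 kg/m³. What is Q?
Formula: Q = C_d A \sqrt{\frac{2 \Delta P}{\rho}}
Q = 0.617·0.008·√(2·(47.47·1000)/870)·1000 = 51.56 L/s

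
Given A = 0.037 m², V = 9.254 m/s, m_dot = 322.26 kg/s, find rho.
Formula: \dot{m} = \rho A V
Substituting knowns: 322.26 = rho·0.037·9.254
Solving for rho: rho = 322.26/(0.037·9.254) = 941.2 kg/m³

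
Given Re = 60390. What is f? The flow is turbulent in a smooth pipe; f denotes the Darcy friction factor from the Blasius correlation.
Formula: f = \frac{0.316}{Re^{0.25}}
f = 0.316/60390^0.25 = 0.02016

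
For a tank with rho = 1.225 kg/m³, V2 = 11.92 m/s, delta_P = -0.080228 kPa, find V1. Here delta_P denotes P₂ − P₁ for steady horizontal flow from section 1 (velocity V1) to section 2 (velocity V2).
Formula: \Delta P = \frac{1}{2} \rho (V_1^2 - V_2^2)
Substituting knowns: -0.080228 = 0.5·1.225·(V1² − 11.92²)/1000
Solving for V1: V1 = √(11.92² + 2·(-0.080228·1000)/1.225) = 3.332 m/s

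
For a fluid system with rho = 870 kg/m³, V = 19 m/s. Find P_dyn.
Formula: P_{dyn} = \frac{1}{2} \rho V^2
P_dyn = 0.5·870·19²/1000 = 157 kPa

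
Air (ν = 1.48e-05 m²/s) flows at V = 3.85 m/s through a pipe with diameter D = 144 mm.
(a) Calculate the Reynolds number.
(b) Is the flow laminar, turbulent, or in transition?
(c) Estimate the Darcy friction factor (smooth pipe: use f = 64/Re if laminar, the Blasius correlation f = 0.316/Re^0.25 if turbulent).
(a) Re = V·D/ν = 3.85·0.144/1.48e-05 = 37459
(b) Flow regime: turbulent (Re > 4000)
(c) Friction factor: f = 0.316/Re^0.25 = 0.316/37459^0.25 = 0.02271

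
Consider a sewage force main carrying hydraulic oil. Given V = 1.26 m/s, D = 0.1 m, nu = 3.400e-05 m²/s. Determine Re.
Formula: Re = \frac{V D}{\nu}
Re = 1.26·0.1/3.400e-05 = 3706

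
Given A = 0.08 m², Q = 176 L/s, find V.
Formula: Q = A V
Substituting knowns: 176 = 0.08·V·1000
Solving for V: V = (176/1000)/0.08 = 2.2 m/s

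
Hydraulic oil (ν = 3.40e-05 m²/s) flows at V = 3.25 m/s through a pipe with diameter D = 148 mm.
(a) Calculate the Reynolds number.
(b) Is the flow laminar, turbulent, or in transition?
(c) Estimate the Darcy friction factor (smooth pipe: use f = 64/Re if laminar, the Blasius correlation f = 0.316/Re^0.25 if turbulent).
(a) Re = V·D/ν = 3.25·0.148/3.40e-05 = 14147
(b) Flow regime: turbulent (Re > 4000)
(c) Friction factor: f = 0.316/Re^0.25 = 0.316/14147^0.25 = 0.02897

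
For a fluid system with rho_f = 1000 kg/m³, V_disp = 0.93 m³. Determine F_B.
Formula: F_B = \rho_f g V_{disp}
F_B = 1000·9.81·0.93 = 9123 N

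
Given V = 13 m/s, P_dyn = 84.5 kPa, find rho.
Formula: P_{dyn} = \frac{1}{2} \rho V^2
Substituting knowns: 84.5 = 0.5·rho·13²/1000
Solving for rho: rho = 2·(84.5·1000)/13² = 1000 kg/m³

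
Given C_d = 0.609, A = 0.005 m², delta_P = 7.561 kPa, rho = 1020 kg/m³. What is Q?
Formula: Q = C_d A \sqrt{\frac{2 \Delta P}{\rho}}
Q = 0.609·0.005·√(2·(7.561·1000)/1020)·1000 = 11.72 L/s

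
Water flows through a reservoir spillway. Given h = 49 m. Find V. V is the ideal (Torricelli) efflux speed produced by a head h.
Formula: V = \sqrt{2 g h}
V = √(2·9.81·49) = 31.01 m/s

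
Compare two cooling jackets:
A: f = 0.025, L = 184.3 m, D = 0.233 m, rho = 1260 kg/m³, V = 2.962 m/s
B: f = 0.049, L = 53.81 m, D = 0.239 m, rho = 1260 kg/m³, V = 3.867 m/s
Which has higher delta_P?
delta_P(A) = 109.3 kPa, delta_P(B) = 103.9 kPa. Answer: A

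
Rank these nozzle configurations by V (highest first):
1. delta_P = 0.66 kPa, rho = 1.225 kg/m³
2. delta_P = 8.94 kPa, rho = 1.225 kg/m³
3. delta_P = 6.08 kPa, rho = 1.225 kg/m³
Case 1: V = 32.83 m/s
Case 2: V = 120.8 m/s
Case 3: V = 99.63 m/s
Ranking (highest first): 2, 3, 1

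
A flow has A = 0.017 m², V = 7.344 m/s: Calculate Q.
Formula: Q = A V
Q = 0.017·7.344·1000 = 124.8 L/s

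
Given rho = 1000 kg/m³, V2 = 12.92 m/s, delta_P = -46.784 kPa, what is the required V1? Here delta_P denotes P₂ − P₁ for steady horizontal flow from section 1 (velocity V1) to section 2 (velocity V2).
Formula: \Delta P = \frac{1}{2} \rho (V_1^2 - V_2^2)
Substituting knowns: -46.784 = 0.5·1000·(V1² − 12.92²)/1000
Solving for V1: V1 = √(12.92² + 2·(-46.784·1000)/1000) = 8.565 m/s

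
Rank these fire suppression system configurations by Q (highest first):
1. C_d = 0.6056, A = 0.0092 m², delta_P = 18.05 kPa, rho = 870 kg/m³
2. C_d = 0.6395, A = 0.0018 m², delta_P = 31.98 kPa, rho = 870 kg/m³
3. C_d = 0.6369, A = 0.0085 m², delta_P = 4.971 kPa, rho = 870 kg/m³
Case 1: Q = 35.89 L/s
Case 2: Q = 9.87 L/s
Case 3: Q = 18.3 L/s
Ranking (highest first): 1, 3, 2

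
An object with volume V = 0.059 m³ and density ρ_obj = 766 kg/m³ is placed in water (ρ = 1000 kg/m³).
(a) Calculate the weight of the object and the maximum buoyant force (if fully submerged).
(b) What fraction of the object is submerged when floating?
(a) W=rho_obj*g*V=766*9.81*0.059=443.4 N; F_B(max)=rho*g*V=1000*9.81*0.059=578.8 N
(b) Floating fraction=rho_obj/rho=766/1000=0.766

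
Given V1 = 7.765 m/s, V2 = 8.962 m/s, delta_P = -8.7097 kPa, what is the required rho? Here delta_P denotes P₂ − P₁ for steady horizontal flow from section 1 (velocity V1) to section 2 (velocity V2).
Formula: \Delta P = \frac{1}{2} \rho (V_1^2 - V_2^2)
Substituting knowns: -8.7097 = 0.5·rho·(7.765² − 8.962²)/1000
Solving for rho: rho = 2·(-8.7097·1000)/(7.765² − 8.962²) = 870 kg/m³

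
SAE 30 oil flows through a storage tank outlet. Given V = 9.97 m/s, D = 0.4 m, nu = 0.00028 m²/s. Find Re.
Formula: Re = \frac{V D}{\nu}
Re = 9.97·0.4/0.00028 = 14243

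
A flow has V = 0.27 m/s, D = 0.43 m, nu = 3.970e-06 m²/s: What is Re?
Formula: Re = \frac{V D}{\nu}
Re = 0.27·0.43/3.970e-06 = 29244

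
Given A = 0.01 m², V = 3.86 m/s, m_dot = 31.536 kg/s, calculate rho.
Formula: \dot{m} = \rho A V
Substituting knowns: 31.536 = rho·0.01·3.86
Solving for rho: rho = 31.536/(0.01·3.86) = 817 kg/m³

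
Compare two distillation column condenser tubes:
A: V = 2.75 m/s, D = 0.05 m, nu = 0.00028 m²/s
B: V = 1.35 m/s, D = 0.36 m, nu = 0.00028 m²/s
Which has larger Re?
Re(A) = 491.1, Re(B) = 1736. Answer: B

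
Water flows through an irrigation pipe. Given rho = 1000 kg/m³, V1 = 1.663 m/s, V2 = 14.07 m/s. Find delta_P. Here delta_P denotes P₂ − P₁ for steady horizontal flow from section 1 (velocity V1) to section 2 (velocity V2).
Formula: \Delta P = \frac{1}{2} \rho (V_1^2 - V_2^2)
delta_P = 0.5·1000·(1.663² − 14.07²)/1000 = -97.6 kPa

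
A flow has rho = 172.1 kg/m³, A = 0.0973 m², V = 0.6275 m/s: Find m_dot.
Formula: \dot{m} = \rho A V
m_dot = 172.1·0.0973·0.6275 = 10.51 kg/s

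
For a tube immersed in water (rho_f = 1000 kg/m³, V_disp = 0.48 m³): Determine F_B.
Formula: F_B = \rho_f g V_{disp}
F_B = 1000·9.81·0.48 = 4709 N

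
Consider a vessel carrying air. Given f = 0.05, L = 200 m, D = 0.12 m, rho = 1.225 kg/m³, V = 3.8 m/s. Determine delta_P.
Formula: \Delta P = f \frac{L}{D} \frac{\rho V^2}{2}
delta_P = 0.05·(200/0.12)·0.5·1.225·3.8²/1000 = 0.737 kPa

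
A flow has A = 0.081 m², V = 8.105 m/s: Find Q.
Formula: Q = A V
Q = 0.081·8.105·1000 = 656.5 L/s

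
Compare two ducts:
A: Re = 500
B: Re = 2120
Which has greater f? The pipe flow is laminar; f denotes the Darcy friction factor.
f(A) = 0.128, f(B) = 0.03019. Answer: A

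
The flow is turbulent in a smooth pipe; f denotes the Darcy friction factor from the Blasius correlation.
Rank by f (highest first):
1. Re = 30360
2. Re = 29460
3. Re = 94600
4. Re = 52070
Case 1: f = 0.02394
Case 2: f = 0.02412
Case 3: f = 0.01802
Case 4: f = 0.02092
Ranking (highest first): 2, 1, 4, 3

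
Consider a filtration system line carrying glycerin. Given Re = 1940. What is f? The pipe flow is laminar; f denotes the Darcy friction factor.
Formula: f = \frac{64}{Re}
f = 64/1940 = 0.03299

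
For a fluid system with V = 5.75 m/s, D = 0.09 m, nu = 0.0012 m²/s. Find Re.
Formula: Re = \frac{V D}{\nu}
Re = 5.75·0.09/0.0012 = 431.2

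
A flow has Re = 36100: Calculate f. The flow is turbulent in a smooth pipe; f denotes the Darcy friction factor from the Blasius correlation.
Formula: f = \frac{0.316}{Re^{0.25}}
f = 0.316/36100^0.25 = 0.02293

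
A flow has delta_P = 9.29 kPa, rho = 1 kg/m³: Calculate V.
Formula: V = \sqrt{\frac{2 \Delta P}{\rho}}
V = √(2·(9.29·1000)/1) = 136.3 m/s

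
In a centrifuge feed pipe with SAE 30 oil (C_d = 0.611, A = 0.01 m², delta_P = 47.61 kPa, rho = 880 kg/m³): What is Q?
Formula: Q = C_d A \sqrt{\frac{2 \Delta P}{\rho}}
Q = 0.611·0.01·√(2·(47.61·1000)/880)·1000 = 63.56 L/s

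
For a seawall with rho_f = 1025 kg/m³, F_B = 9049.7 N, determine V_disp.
Formula: F_B = \rho_f g V_{disp}
Substituting knowns: 9049.7 = 1025·9.81·V_disp
Solving for V_disp: V_disp = 9049.7/(1025·9.81) = 0.9 m³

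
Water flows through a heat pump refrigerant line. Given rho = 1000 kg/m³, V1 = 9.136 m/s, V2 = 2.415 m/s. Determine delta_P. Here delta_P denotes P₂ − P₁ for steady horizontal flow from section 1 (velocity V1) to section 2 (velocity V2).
Formula: \Delta P = \frac{1}{2} \rho (V_1^2 - V_2^2)
delta_P = 0.5·1000·(9.136² − 2.415²)/1000 = 38.82 kPa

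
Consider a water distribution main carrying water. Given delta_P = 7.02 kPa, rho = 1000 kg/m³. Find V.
Formula: V = \sqrt{\frac{2 \Delta P}{\rho}}
V = √(2·(7.02·1000)/1000) = 3.747 m/s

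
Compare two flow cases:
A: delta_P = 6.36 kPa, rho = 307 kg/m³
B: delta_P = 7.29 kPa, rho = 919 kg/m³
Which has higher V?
V(A) = 6.437 m/s, V(B) = 3.983 m/s. Answer: A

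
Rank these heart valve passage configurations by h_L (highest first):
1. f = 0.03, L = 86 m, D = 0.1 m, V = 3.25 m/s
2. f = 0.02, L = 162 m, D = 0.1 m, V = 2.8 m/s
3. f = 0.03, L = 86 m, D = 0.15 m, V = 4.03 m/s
Case 1: h_L = 13.89 m
Case 2: h_L = 12.95 m
Case 3: h_L = 14.24 m
Ranking (highest first): 3, 1, 2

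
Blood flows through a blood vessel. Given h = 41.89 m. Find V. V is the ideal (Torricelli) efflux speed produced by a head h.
Formula: V = \sqrt{2 g h}
V = √(2·9.81·41.89) = 28.67 m/s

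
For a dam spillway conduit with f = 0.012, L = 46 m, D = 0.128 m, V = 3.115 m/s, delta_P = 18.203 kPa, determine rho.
Formula: \Delta P = f \frac{L}{D} \frac{\rho V^2}{2}
Substituting knowns: 18.203 = 0.012·(46/0.128)·0.5·rho·3.115²/1000
Solving for rho: rho = (18.203·1000)/(0.012·(46/0.128)·0.5·3.115²) = 870 kg/m³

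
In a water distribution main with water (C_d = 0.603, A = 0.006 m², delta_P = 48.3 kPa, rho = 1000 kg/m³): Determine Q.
Formula: Q = C_d A \sqrt{\frac{2 \Delta P}{\rho}}
Q = 0.603·0.006·√(2·(48.3·1000)/1000)·1000 = 35.56 L/s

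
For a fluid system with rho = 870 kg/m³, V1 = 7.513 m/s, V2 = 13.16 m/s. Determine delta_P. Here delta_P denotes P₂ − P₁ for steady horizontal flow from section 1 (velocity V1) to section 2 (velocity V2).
Formula: \Delta P = \frac{1}{2} \rho (V_1^2 - V_2^2)
delta_P = 0.5·870·(7.513² − 13.16²)/1000 = -50.78 kPa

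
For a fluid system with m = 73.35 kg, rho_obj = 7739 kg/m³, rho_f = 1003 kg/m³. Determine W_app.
Formula: W_{app} = mg\left(1 - \frac{\rho_f}{\rho_{obj}}\right)
W_app = 73.35·9.81·(1 − 1003/7739) = 626.3 N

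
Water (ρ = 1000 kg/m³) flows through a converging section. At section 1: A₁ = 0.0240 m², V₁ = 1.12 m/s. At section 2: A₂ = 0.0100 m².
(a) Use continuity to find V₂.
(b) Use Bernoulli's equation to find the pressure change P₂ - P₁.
(a) Continuity: A₁V₁=A₂V₂ -> V₂=A₁V₁/A₂=0.0240*1.12/0.0100=2.69 m/s
(b) Bernoulli: P₂-P₁=0.5*rho*(V₁^2-V₂^2)/1000=0.5*1000*(1.12^2-2.69^2)/1000=-2.991 kPa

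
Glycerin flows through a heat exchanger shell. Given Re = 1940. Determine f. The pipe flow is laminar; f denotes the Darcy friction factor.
Formula: f = \frac{64}{Re}
f = 64/1940 = 0.03299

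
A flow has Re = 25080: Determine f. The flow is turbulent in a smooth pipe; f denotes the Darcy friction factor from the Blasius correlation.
Formula: f = \frac{0.316}{Re^{0.25}}
f = 0.316/25080^0.25 = 0.02511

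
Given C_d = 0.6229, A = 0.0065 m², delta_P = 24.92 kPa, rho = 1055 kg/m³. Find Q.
Formula: Q = C_d A \sqrt{\frac{2 \Delta P}{\rho}}
Q = 0.6229·0.0065·√(2·(24.92·1000)/1055)·1000 = 27.83 L/s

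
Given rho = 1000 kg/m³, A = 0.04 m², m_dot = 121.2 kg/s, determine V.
Formula: \dot{m} = \rho A V
Substituting knowns: 121.2 = 1000·0.04·V
Solving for V: V = 121.2/(1000·0.04) = 3.03 m/s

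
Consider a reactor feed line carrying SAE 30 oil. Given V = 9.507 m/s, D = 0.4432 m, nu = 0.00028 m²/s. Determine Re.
Formula: Re = \frac{V D}{\nu}
Re = 9.507·0.4432/0.00028 = 15048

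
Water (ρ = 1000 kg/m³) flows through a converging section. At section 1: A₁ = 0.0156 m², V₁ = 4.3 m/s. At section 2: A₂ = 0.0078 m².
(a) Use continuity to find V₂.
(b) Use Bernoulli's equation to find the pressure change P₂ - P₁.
(a) Continuity: A₁V₁=A₂V₂ -> V₂=A₁V₁/A₂=0.0156*4.3/0.0078=8.60 m/s
(b) Bernoulli: P₂-P₁=0.5*rho*(V₁^2-V₂^2)/1000=0.5*1000*(4.3^2-8.60^2)/1000=-27.73 kPa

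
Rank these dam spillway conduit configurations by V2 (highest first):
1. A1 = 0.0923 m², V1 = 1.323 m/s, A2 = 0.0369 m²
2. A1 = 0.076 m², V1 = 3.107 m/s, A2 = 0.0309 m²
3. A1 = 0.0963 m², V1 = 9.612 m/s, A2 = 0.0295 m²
Case 1: V2 = 3.309 m/s
Case 2: V2 = 7.642 m/s
Case 3: V2 = 31.38 m/s
Ranking (highest first): 3, 2, 1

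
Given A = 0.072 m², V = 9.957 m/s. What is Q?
Formula: Q = A V
Q = 0.072·9.957·1000 = 716.9 L/s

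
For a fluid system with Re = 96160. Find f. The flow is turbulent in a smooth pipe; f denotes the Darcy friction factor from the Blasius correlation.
Formula: f = \frac{0.316}{Re^{0.25}}
f = 0.316/96160^0.25 = 0.01794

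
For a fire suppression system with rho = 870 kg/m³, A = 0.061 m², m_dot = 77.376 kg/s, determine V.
Formula: \dot{m} = \rho A V
Substituting knowns: 77.376 = 870·0.061·V
Solving for V: V = 77.376/(870·0.061) = 1.458 m/s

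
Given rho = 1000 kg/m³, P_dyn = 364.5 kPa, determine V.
Formula: P_{dyn} = \frac{1}{2} \rho V^2
Substituting knowns: 364.5 = 0.5·1000·V²/1000
Solving for V: V = √(2·(364.5·1000)/1000) = 27 m/s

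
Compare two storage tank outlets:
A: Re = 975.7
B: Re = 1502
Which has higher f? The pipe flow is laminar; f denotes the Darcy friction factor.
f(A) = 0.06559, f(B) = 0.04261. Answer: A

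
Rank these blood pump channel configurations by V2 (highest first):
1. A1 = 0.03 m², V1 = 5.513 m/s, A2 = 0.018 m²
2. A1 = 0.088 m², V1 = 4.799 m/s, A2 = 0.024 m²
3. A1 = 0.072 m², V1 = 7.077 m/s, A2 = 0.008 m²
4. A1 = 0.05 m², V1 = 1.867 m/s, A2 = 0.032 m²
Case 1: V2 = 9.188 m/s
Case 2: V2 = 17.6 m/s
Case 3: V2 = 63.69 m/s
Case 4: V2 = 2.917 m/s
Ranking (highest first): 3, 2, 1, 4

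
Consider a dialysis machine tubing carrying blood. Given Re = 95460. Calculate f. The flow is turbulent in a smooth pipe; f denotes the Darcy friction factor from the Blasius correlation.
Formula: f = \frac{0.316}{Re^{0.25}}
f = 0.316/95460^0.25 = 0.01798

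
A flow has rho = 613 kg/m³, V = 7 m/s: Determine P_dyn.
Formula: P_{dyn} = \frac{1}{2} \rho V^2
P_dyn = 0.5·613·7²/1000 = 15.02 kPa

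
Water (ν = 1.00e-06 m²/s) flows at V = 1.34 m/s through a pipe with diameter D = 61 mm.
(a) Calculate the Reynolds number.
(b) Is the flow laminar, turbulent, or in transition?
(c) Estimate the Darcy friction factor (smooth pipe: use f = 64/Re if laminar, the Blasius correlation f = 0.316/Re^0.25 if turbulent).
(a) Re = V·D/ν = 1.34·0.061/1.00e-06 = 81740
(b) Flow regime: turbulent (Re > 4000)
(c) Friction factor: f = 0.316/Re^0.25 = 0.316/81740^0.25 = 0.01869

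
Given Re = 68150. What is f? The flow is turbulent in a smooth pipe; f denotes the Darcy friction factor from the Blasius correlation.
Formula: f = \frac{0.316}{Re^{0.25}}
f = 0.316/68150^0.25 = 0.01956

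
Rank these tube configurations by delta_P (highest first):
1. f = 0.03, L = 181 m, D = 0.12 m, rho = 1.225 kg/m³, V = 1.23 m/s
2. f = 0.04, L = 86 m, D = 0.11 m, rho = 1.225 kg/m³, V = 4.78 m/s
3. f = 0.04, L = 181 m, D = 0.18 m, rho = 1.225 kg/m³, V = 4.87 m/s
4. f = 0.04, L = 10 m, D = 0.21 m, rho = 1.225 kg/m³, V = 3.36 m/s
Case 1: delta_P = 0.04193 kPa
Case 2: delta_P = 0.4377 kPa
Case 3: delta_P = 0.5843 kPa
Case 4: delta_P = 0.01317 kPa
Ranking (highest first): 3, 2, 1, 4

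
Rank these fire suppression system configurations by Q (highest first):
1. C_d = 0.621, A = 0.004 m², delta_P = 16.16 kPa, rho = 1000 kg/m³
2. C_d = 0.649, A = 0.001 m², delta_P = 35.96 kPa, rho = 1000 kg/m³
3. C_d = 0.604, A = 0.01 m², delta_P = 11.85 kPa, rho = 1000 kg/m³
Case 1: Q = 14.12 L/s
Case 2: Q = 5.504 L/s
Case 3: Q = 29.4 L/s
Ranking (highest first): 3, 1, 2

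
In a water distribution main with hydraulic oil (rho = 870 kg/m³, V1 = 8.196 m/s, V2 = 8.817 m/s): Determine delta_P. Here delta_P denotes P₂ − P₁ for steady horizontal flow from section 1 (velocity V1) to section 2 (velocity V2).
Formula: \Delta P = \frac{1}{2} \rho (V_1^2 - V_2^2)
delta_P = 0.5·870·(8.196² − 8.817²)/1000 = -4.596 kPa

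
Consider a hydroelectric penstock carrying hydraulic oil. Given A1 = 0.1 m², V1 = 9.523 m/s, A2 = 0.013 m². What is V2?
Formula: V_2 = \frac{A_1 V_1}{A_2}
V2 = 0.1·9.523/0.013 = 73.25 m/s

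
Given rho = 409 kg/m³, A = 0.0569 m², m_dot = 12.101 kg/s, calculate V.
Formula: \dot{m} = \rho A V
Substituting knowns: 12.101 = 409·0.0569·V
Solving for V: V = 12.101/(409·0.0569) = 0.52 m/s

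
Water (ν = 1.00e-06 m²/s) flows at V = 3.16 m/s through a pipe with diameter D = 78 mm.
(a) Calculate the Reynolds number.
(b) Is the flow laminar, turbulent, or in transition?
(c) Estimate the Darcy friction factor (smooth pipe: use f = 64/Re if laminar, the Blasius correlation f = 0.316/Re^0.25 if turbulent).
(a) Re = V·D/ν = 3.16·0.078/1.00e-06 = 246480
(b) Flow regime: turbulent (Re > 4000)
(c) Friction factor: f = 0.316/Re^0.25 = 0.316/246480^0.25 = 0.01418 (Blasius is strictly valid for Re ≲ 1e5; used here as the smooth-pipe estimate the problem specifies)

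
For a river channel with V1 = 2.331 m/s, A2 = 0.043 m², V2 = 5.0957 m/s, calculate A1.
Formula: V_2 = \frac{A_1 V_1}{A_2}
Substituting knowns: 5.0957 = A1·2.331/0.043
Solving for A1: A1 = 5.0957·0.043/2.331 = 0.094 m²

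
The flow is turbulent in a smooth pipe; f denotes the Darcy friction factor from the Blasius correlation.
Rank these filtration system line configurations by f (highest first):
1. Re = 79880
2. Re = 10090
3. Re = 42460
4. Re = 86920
Case 1: f = 0.0188
Case 2: f = 0.03153
Case 3: f = 0.02201
Case 4: f = 0.0184
Ranking (highest first): 2, 3, 1, 4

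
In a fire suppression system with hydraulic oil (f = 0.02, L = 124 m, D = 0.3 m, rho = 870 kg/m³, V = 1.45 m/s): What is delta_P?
Formula: \Delta P = f \frac{L}{D} \frac{\rho V^2}{2}
delta_P = 0.02·(124/0.3)·0.5·870·1.45²/1000 = 7.561 kPa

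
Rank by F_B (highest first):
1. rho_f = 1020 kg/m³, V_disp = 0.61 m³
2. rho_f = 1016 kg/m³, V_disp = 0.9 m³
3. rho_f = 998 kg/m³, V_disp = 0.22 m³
Case 1: F_B = 6104 N
Case 2: F_B = 8970 N
Case 3: F_B = 2154 N
Ranking (highest first): 2, 1, 3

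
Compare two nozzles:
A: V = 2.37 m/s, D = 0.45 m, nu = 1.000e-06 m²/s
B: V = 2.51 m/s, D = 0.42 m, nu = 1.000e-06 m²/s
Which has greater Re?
Re(A) = 1.066e+06, Re(B) = 1.054e+06. Answer: A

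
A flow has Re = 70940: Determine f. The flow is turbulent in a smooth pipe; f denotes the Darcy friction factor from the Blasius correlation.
Formula: f = \frac{0.316}{Re^{0.25}}
f = 0.316/70940^0.25 = 0.01936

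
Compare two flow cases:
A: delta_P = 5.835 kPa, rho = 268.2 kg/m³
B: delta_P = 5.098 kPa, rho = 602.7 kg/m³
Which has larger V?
V(A) = 6.596 m/s, V(B) = 4.113 m/s. Answer: A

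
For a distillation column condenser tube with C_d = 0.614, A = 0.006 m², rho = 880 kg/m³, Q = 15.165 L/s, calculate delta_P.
Formula: Q = C_d A \sqrt{\frac{2 \Delta P}{\rho}}
Substituting knowns: 15.165 = 0.614·0.006·√(2·(delta_P·1000)/880)·1000
Solving for delta_P: delta_P = ((15.165/1000)/(0.614·0.006))²·880/2/1000 = 7.456 kPa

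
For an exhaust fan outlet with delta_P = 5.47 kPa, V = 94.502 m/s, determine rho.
Formula: V = \sqrt{\frac{2 \Delta P}{\rho}}
Substituting knowns: 94.502 = √(2·(5.47·1000)/rho)
Solving for rho: rho = 2·(5.47·1000)/94.502² = 1.225 kg/m³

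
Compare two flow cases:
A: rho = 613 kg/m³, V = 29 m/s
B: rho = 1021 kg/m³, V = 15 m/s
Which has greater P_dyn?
P_dyn(A) = 257.8 kPa, P_dyn(B) = 114.9 kPa. Answer: A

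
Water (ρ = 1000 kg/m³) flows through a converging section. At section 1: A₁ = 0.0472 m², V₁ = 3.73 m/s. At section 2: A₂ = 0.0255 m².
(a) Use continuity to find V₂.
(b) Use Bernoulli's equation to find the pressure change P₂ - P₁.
(a) Continuity: A₁V₁=A₂V₂ -> V₂=A₁V₁/A₂=0.0472*3.73/0.0255=6.90 m/s
(b) Bernoulli: P₂-P₁=0.5*rho*(V₁^2-V₂^2)/1000=0.5*1000*(3.73^2-6.90^2)/1000=-16.85 kPa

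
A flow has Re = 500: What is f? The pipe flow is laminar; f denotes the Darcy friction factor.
Formula: f = \frac{64}{Re}
f = 64/500 = 0.128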